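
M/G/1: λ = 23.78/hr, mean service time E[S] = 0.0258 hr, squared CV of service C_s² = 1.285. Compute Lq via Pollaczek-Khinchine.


ρ = λ·E[S] = 23.78·0.0258 = 0.6135
Lq = ρ²(1+C_s²)/(2(1−ρ)) = 0.3764·(1+1.285)/(2·0.3865)
= 0.3764·2.2850/0.7730 = 1.11275

Final: 1.11275


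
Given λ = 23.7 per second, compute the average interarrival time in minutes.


Mean interarrival time = 1/λ = 1/23.7 second = 0.04219 second
In minutes: 0.04219 × 0.0166667 = 0.0007032 min

Final: 0.0007032 min


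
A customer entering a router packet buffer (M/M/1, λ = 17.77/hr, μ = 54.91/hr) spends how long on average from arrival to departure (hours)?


W = 1/(μ−λ) = 1/(54.91 − 17.77) = 1/37.14 = 0.02693 hr

Final: 0.02693 hr


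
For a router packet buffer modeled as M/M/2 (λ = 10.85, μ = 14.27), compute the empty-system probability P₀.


a = λ/μ = 10.85/14.27 = 0.7603; ρ = a/c = 0.3802
Σ_{k=0}^{1} a^k/k! (terms k=0..1) = 1.00000 + 0.76034 = 1.76034
Tail: a^2/(2!(1−ρ)) = 0.57811/(2·0.6198) = 0.46635
P₀ = 1/(1.76034 + 0.46635) = 1/2.22668 = 0.449099

Final: 0.449099


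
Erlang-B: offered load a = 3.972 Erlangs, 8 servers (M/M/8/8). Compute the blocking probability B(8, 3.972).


B(c,a) = (a^c/c!) / Σ_{k=0}^{c} a^k/k!
a^8/8! = 1.536574
Σ terms (k=0..8): 1.00000 + 3.97200 + 7.88839 + 10.44423 + 10.37112 + 8.23882 + 5.45410 + 3.09481 + 1.53657 = 52.000046
B = 1.536574/52.000046 = 0.029549

Final: 0.029549


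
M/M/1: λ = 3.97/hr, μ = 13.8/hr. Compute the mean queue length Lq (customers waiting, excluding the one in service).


ρ = 3.97/13.8 = 0.2877
Lq = ρ²/(1−ρ) = 0.08276/0.7123 = 0.1162

Final: 0.1162


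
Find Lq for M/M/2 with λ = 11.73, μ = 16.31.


a = λ/μ = 0.7192; ρ = a/2 = 0.3596
P₀ = 0.471026
Lq = P₀·a^c·ρ / (c!·(1−ρ)²) = 0.471026·0.51724·0.3596/(2·0.41012)
= 0.10681

Final: 0.10681


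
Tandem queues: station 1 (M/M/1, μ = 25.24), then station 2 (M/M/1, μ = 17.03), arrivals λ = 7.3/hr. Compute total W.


Each node sees arrival rate λ = 7.3/hr (tandem ⇒ throughput preserved).
W₁ = 1/(μ₁−λ) = 1/(25.24−7.3) = 0.05574 hr
W₂ = 1/(μ₂−λ) = 1/(17.03−7.3) = 0.10277 hr
W_total = W₁ + W₂ = 0.05574 + 0.10277 = 0.15852 hr

Final: 0.15852 hr


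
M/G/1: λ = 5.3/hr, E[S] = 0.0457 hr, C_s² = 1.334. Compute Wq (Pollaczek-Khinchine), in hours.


ρ = λ·E[S] = 5.3·0.0457 = 0.2422
E[S²] = E[S]²(1+C_s²) = 0.0457²·(1+1.334) = 0.004875
Wq = λ·E[S²]/(2(1−ρ)) = 5.3·0.004875/(2·0.7578) = 0.01705 hr

Final: 0.01705 hr


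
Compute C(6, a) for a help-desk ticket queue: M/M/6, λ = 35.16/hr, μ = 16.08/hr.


a = λ/μ = 2.1866; ρ = a/6 = 0.3644
P₀ = 0.112017 (from M/M/c formula)
C(c,a) = [a^c/(c!(1−ρ))]·P₀ = [109.28912/(720·0.6356)]·0.112017
= 0.23882·0.112017 = 0.026752

Final: 0.026752


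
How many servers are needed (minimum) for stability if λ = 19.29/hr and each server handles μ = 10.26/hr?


Stability requires cμ > λ ⇔ c > λ/μ.
λ/μ = 19.29/10.26 = 1.8801
Minimum integer c = ⌊1.8801⌋ + 1 = 2
Check: 2·10.26 = 20.52 > 19.29, while 1·10.26 = 10.26 ≤ 19.29

Final: 2 servers


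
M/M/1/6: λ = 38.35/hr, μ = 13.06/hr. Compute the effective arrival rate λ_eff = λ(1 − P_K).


ρ = 2.9364; P_K = (1−ρ)ρ^6/(1−ρ^7) = 0.659803
λ_eff = λ(1 − P_K) = 38.35·(1 − 0.659803) = 38.35·0.340197 = 13.0466 /hr

Final: 13.0466 /hr


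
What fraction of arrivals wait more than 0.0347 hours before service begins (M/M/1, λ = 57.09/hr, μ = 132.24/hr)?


ρ = 57.09/132.24 = 0.4317
P(Wq > t) = ρ·e^{−(μ−λ)t} = 0.4317·e^{−2.6077}
= 0.4317·0.073703 = 0.031819

Final: 0.031819


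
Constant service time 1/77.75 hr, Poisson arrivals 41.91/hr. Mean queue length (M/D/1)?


ρ = 41.91/77.75 = 0.5390
M/D/1: Lq = ρ²/(2(1−ρ)) = 0.2906/(2·0.4610) = 0.31516

Final: 0.31516


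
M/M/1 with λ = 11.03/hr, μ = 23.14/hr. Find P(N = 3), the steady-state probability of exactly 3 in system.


ρ = 11.03/23.14 = 0.4767
P_n = (1−ρ)·ρ^n = (1 − 0.4767)·0.4767^3 = 0.5233·0.108302 = 0.056678

Final: 0.056678


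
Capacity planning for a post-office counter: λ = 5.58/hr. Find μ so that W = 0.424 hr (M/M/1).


W = 1/(μ−λ) ⇒ μ − λ = 1/W = 1/0.424 = 2.3585
μ = λ + 1/W = 5.58 + 2.3585 = 7.9385 per hr

Final: 7.9385 /hr


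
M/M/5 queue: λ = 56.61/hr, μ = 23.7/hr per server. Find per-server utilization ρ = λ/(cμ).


ρ = λ/(cμ) = 56.61/(5·23.7) = 56.61/118.50 = 0.4777

Final: 0.4777


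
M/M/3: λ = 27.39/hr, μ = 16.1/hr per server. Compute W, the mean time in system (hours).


a = 1.7012; ρ = 0.5671; P₀ = 0.165455
Lq = P₀·a^c·ρ/(c!(1−ρ)²) = 0.41083
Wq = Lq/λ = 0.41083/27.39 = 0.01500 hr
W = Wq + 1/μ = 0.01500 + 0.06211 = 0.07711 hr

Final: 0.07711 hr


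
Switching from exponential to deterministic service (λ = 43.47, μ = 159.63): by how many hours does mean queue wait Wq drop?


ρ = 43.47/159.63 = 0.2723
Wq(M/M/1) = ρ/(μ−λ) = 0.2723/116.16 = 0.002344 hr
Wq(M/D/1) = ρ/(2(μ−λ)) = 0.001172 hr
Savings = 0.002344 − 0.001172 = 0.001172 hr

Final: 0.001172 hr


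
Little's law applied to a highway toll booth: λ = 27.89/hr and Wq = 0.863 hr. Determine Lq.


Lq = λWq = 27.89·0.863 = 24.0691

Final: 24.0691


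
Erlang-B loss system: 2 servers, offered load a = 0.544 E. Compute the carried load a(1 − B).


B(2,0.544) = 0.087453 (Erlang-B)
Carried load = a(1 − B) = 0.544·(1 − 0.087453) = 0.544·0.912547 = 0.4964 E

Final: 0.4964 Erlangs


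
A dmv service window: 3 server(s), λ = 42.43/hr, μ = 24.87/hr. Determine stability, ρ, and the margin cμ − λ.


Total capacity cμ = 3·24.87 = 74.61/hr
ρ = λ/(cμ) = 42.43/74.61 = 0.5687
Stable ⇔ ρ < 1: YES
Spare capacity = cμ − λ = 74.61 − 42.43 = 32.18/hr

Final: ρ = 0.5687; stable; margin = 32.18/hr


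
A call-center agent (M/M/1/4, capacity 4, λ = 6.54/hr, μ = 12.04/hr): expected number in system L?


ρ = 6.54/12.04 = 0.5432
L = ρ[1 − (K+1)ρ^K + Kρ^(K+1)] / [(1−ρ)(1−ρ^(K+1))]
Numerator: 0.5432·(1 − 5·0.087057 + 4·0.047289) = 0.409493
Denominator: (0.4568)·(0.952711) = 0.435209
L = 0.409493/0.435209 = 0.9409

Final: 0.9409


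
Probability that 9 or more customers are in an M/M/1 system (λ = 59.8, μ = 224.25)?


ρ = 59.8/224.25 = 0.2667
P(N ≥ n) = ρ^n = 0.2667^9 = 0.000006819

Final: 0.000006819


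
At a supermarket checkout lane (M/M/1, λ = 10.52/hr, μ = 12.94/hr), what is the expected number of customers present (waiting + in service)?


ρ = λ/μ = 10.52/12.94 = 0.8130
L = ρ/(1−ρ) = 0.8130/(1 − 0.8130) = 0.8130/0.1870 = 4.3471

Final: 4.3471


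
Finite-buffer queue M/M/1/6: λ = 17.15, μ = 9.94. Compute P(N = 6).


ρ = λ/μ = 17.15/9.94 = 1.7254
P_K = (1−ρ)ρ^K/(1−ρ^(K+1)) = (-0.7254·26.379493)/(1 − 45.513914)
= -19.134421/-44.513914 = 0.429853

Final: 0.429853


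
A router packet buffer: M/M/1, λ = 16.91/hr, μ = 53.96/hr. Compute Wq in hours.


ρ = 16.91/53.96 = 0.3134
Wq = ρ/(μ−λ) = 0.3134/(53.96 − 16.91) = 0.3134/37.05 = 0.008458 hr

Final: 0.008458 hr


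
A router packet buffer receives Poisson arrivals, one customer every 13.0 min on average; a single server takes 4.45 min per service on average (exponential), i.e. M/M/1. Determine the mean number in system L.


λ = 60/13.0 = 4.6154 /hr
μ = 60/4.45 = 13.4831 /hr
ρ = λ/μ = 4.6154/13.4831 = 0.3423
L = ρ/(1−ρ) = 0.3423/0.6577 = 0.5205

Final: 0.5205


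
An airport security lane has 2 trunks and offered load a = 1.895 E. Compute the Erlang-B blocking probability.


B(c,a) = (a^c/c!) / Σ_{k=0}^{c} a^k/k!
a^2/2! = 1.795513
Σ terms (k=0..2): 1.00000 + 1.89500 + 1.79551 = 4.690513
B = 1.795513/4.690513 = 0.382797

Final: 0.382797


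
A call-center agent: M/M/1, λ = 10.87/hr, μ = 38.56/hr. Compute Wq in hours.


ρ = 10.87/38.56 = 0.2819
Wq = ρ/(μ−λ) = 0.2819/(38.56 − 10.87) = 0.2819/27.69 = 0.01018 hr

Final: 0.01018 hr


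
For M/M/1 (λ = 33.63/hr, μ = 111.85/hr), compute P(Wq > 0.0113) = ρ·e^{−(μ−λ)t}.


ρ = 33.63/111.85 = 0.3007
P(Wq > t) = ρ·e^{−(μ−λ)t} = 0.3007·e^{−0.8839}
= 0.3007·0.413174 = 0.124229

Final: 0.124229


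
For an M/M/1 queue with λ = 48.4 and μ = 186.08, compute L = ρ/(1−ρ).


ρ = λ/μ = 48.4/186.08 = 0.2601
L = ρ/(1−ρ) = 0.2601/(1 − 0.2601) = 0.2601/0.7399 = 0.3515

Final: 0.3515


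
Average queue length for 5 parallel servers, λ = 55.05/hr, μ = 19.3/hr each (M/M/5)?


a = λ/μ = 2.8523; ρ = a/5 = 0.5705
P₀ = 0.054919
Lq = P₀·a^c·ρ / (c!·(1−ρ)²) = 0.054919·188.79917·0.5705/(120·0.18450)
= 0.26716

Final: 0.26716


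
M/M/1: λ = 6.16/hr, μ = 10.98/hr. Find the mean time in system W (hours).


W = 1/(μ−λ) = 1/(10.98 − 6.16) = 1/4.82 = 0.2075 hr

Final: 0.2075 hr


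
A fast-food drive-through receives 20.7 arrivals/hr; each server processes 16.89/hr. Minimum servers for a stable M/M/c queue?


Stability requires cμ > λ ⇔ c > λ/μ.
λ/μ = 20.7/16.89 = 1.2256
Minimum integer c = ⌊1.2256⌋ + 1 = 2
Check: 2·16.89 = 33.78 > 20.7, while 1·16.89 = 16.89 ≤ 20.7

Final: 2 servers


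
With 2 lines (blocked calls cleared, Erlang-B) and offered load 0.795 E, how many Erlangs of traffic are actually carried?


B(2,0.795) = 0.149697 (Erlang-B)
Carried load = a(1 − B) = 0.795·(1 − 0.149697) = 0.795·0.850303 = 0.6760 E

Final: 0.6760 Erlangs


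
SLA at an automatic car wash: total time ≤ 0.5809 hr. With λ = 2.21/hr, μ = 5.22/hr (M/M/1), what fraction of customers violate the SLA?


W ~ Exponential(μ−λ) for M/M/1.
μ − λ = 5.22 − 2.21 = 3.0100
P(W > t) = e^{−(μ−λ)t} = e^{−1.7485} = 0.174033

Final: 0.174033


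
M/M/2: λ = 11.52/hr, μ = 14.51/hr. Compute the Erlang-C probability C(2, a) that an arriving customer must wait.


a = λ/μ = 0.7939; ρ = a/2 = 0.3970
P₀ = 0.431672 (from M/M/c formula)
C(c,a) = [a^c/(c!(1−ρ))]·P₀ = [0.63033/(2·0.6030)]·0.431672
= 0.52264·0.431672 = 0.225608

Final: 0.225608


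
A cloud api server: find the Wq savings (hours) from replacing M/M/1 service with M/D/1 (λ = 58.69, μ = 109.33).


ρ = 58.69/109.33 = 0.5368
Wq(M/M/1) = ρ/(μ−λ) = 0.5368/50.64 = 0.01060 hr
Wq(M/D/1) = ρ/(2(μ−λ)) = 0.005300 hr
Savings = 0.01060 − 0.005300 = 0.005300 hr

Final: 0.005300 hr


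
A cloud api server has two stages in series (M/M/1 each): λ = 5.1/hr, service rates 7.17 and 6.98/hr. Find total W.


Each node sees arrival rate λ = 5.1/hr (tandem ⇒ throughput preserved).
W₁ = 1/(μ₁−λ) = 1/(7.17−5.1) = 0.48309 hr
W₂ = 1/(μ₂−λ) = 1/(6.98−5.1) = 0.53191 hr
W_total = W₁ + W₂ = 0.48309 + 0.53191 = 1.01501 hr

Final: 1.01501 hr


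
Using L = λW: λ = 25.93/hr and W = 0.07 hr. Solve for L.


L = λW = 25.93·0.07 = 1.8151

Final: 1.8151


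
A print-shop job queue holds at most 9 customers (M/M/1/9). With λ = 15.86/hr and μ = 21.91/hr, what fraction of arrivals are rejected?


ρ = λ/μ = 15.86/21.91 = 0.7239
P_K = (1−ρ)ρ^K/(1−ρ^(K+1)) = (0.2761·0.054569)/(1 − 0.039501)
= 0.015068/0.960499 = 0.015688

Final: 0.015688


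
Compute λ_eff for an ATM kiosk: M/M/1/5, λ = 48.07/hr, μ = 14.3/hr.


ρ = 3.3615; P_K = (1−ρ)ρ^5/(1−ρ^6) = 0.703004
λ_eff = λ(1 − P_K) = 48.07·(1 − 0.703004) = 48.07·0.296996 = 14.2766 /hr

Final: 14.2766 /hr


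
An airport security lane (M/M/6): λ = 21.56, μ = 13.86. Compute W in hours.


a = 1.5556; ρ = 0.2593; P₀ = 0.211006
Lq = P₀·a^c·ρ/(c!(1−ρ)²) = 0.001962
Wq = Lq/λ = 0.001962/21.56 = 0.00009100 hr
W = Wq + 1/μ = 0.00009100 + 0.07215 = 0.07224 hr

Final: 0.07224 hr


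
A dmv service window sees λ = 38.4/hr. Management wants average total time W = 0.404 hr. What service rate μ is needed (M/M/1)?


W = 1/(μ−λ) ⇒ μ − λ = 1/W = 1/0.404 = 2.4752
μ = λ + 1/W = 38.4 + 2.4752 = 40.8752 per hr

Final: 40.8752 /hr


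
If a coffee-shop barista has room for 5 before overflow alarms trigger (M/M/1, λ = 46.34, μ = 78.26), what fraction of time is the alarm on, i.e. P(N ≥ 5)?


ρ = 46.34/78.26 = 0.5921
P(N ≥ n) = ρ^n = 0.5921^5 = 0.072792

Final: 0.072792


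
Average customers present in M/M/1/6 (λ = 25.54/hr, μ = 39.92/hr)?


ρ = 25.54/39.92 = 0.6398
L = ρ[1 − (K+1)ρ^K + Kρ^(K+1)] / [(1−ρ)(1−ρ^(K+1))]
Numerator: 0.6398·(1 − 7·0.068578 + 6·0.043875) = 0.501078
Denominator: (0.3602)·(0.956125) = 0.344416
L = 0.501078/0.344416 = 1.4549

Final: 1.4549


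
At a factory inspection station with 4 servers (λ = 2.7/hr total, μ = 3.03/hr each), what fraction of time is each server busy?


ρ = λ/(cμ) = 2.7/(4·3.03) = 2.7/12.12 = 0.2228

Final: 0.2228


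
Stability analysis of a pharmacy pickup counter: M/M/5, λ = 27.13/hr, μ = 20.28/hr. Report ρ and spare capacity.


Total capacity cμ = 5·20.28 = 101.40/hr
ρ = λ/(cμ) = 27.13/101.40 = 0.2676
Stable ⇔ ρ < 1: YES
Spare capacity = cμ − λ = 101.40 − 27.13 = 74.27/hr

Final: ρ = 0.2676; stable; margin = 74.27/hr


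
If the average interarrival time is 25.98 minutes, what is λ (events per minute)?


λ = 1/(interarrival time) in consistent units.
1 minute = 1 min, so λ = 1/25.98 = 0.03849 per minute

Final: 0.03849 /min


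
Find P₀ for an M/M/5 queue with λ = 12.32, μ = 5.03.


a = λ/μ = 12.32/5.03 = 2.4493; ρ = a/c = 0.4899
Σ_{k=0}^{4} a^k/k! (terms k=0..4) = 1.00000 + 2.44930 + 2.99955 + 2.44893 + 1.49955 = 10.39733
Tail: a^5/(5!(1−ρ)) = 88.14823/(120·0.5101) = 1.43994
P₀ = 1/(10.39733 + 1.43994) = 1/11.83727 = 0.084479

Final: 0.084479


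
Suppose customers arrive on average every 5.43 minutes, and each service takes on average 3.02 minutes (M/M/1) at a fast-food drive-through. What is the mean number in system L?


λ = 60/5.43 = 11.0497 /hr
μ = 60/3.02 = 19.8675 /hr
ρ = λ/μ = 11.0497/19.8675 = 0.5562
L = ρ/(1−ρ) = 0.5562/0.4438 = 1.2531

Final: 1.2531


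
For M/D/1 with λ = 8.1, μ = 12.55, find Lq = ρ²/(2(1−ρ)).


ρ = 8.1/12.55 = 0.6454
M/D/1: Lq = ρ²/(2(1−ρ)) = 0.4166/(2·0.3546) = 0.58740

Final: 0.58740


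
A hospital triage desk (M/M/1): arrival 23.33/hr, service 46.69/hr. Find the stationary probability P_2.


ρ = 23.33/46.69 = 0.4997
P_n = (1−ρ)·ρ^n = (1 − 0.4997)·0.4997^2 = 0.5003·0.249679 = 0.124920

Final: 0.124920


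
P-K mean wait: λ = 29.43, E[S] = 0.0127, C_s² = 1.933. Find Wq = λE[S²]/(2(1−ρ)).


ρ = λ·E[S] = 29.43·0.0127 = 0.3738
E[S²] = E[S]²(1+C_s²) = 0.0127²·(1+1.933) = 0.0004731
Wq = λ·E[S²]/(2(1−ρ)) = 29.43·0.0004731/(2·0.6262) = 0.01112 hr

Final: 0.01112 hr


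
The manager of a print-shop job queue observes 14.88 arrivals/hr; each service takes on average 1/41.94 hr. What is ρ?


ρ = λ/μ = 14.88/41.94 = 0.3548

Final: 0.3548


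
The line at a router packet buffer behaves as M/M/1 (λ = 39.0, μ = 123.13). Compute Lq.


ρ = 39.0/123.13 = 0.3167
Lq = ρ²/(1−ρ) = 0.1003/0.6833 = 0.1468

Final: 0.1468


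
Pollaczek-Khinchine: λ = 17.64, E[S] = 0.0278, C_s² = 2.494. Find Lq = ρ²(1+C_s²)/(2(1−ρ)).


ρ = λ·E[S] = 17.64·0.0278 = 0.4904
Lq = ρ²(1+C_s²)/(2(1−ρ)) = 0.2405·(1+2.494)/(2·0.5096)
= 0.2405·3.4940/1.0192 = 0.82441

Final: 0.82441


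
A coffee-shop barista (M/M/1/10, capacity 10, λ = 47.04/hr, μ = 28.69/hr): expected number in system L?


ρ = 47.04/28.69 = 1.6396
L = ρ[1 − (K+1)ρ^K + Kρ^(K+1)] / [(1−ρ)(1−ρ^(K+1))]
Numerator: 1.6396·(1 − 11·140.400175 + 10·230.199520) = 1243.786254
Denominator: (-0.6396)·(-229.199520) = 146.595022
L = 1243.786254/146.595022 = 8.4845

Final: 8.4845


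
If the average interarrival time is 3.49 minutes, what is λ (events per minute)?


λ = 1/(interarrival time) in consistent units.
1 minute = 1 min, so λ = 1/3.49 = 0.2865 per minute

Final: 0.2865 /min


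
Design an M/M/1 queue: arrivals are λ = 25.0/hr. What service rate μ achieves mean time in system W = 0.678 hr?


W = 1/(μ−λ) ⇒ μ − λ = 1/W = 1/0.678 = 1.4749
μ = λ + 1/W = 25.0 + 1.4749 = 26.4749 per hr

Final: 26.4749 /hr


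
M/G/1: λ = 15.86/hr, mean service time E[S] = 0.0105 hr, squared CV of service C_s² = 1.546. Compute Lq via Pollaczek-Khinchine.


ρ = λ·E[S] = 15.86·0.0105 = 0.1665
Lq = ρ²(1+C_s²)/(2(1−ρ)) = 0.02773·(1+1.546)/(2·0.8335)
= 0.02773·2.5460/1.6669 = 0.04236

Final: 0.04236


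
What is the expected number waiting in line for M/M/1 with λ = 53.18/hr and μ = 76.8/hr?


ρ = 53.18/76.8 = 0.6924
Lq = ρ²/(1−ρ) = 0.4795/0.3076 = 1.5590

Final: 1.5590


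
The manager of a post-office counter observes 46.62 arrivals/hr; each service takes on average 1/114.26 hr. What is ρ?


ρ = λ/μ = 46.62/114.26 = 0.4080

Final: 0.4080


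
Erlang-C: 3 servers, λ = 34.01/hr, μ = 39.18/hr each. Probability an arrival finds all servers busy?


a = λ/μ = 0.8680; ρ = a/3 = 0.2893
P₀ = 0.416981 (from M/M/c formula)
C(c,a) = [a^c/(c!(1−ρ))]·P₀ = [0.65407/(6·0.7107)]·0.416981
= 0.15340·0.416981 = 0.063964

Final: 0.063964


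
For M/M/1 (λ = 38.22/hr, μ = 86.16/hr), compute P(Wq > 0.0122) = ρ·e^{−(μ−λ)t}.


ρ = 38.22/86.16 = 0.4436
P(Wq > t) = ρ·e^{−(μ−λ)t} = 0.4436·e^{−0.5849}
= 0.4436·0.557179 = 0.247161

Final: 0.247161


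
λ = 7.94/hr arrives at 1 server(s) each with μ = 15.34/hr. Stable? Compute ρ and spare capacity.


Total capacity cμ = 1·15.34 = 15.34/hr
ρ = λ/(cμ) = 7.94/15.34 = 0.5176
Stable ⇔ ρ < 1: YES
Spare capacity = cμ − λ = 15.34 − 7.94 = 7.40/hr

Final: ρ = 0.5176; stable; margin = 7.40/hr


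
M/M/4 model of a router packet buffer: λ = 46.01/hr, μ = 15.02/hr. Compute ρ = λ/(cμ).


ρ = λ/(cμ) = 46.01/(4·15.02) = 46.01/60.08 = 0.7658

Final: 0.7658


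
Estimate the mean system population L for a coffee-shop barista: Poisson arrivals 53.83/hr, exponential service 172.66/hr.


ρ = λ/μ = 53.83/172.66 = 0.3118
L = ρ/(1−ρ) = 0.3118/(1 − 0.3118) = 0.3118/0.6882 = 0.4530

Final: 0.4530


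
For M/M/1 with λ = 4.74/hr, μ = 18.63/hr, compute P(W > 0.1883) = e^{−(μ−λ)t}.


W ~ Exponential(μ−λ) for M/M/1.
μ − λ = 18.63 − 4.74 = 13.8900
P(W > t) = e^{−(μ−λ)t} = e^{−2.6155} = 0.073132

Final: 0.073132


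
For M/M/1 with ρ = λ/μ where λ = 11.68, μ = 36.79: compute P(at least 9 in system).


ρ = 11.68/36.79 = 0.3175
P(N ≥ n) = ρ^n = 0.3175^9 = 0.00003277

Final: 0.00003277


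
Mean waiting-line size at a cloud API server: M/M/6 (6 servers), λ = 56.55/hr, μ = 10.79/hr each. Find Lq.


a = λ/μ = 5.2410; ρ = a/6 = 0.8735
P₀ = 0.002977
Lq = P₀·a^c·ρ / (c!·(1−ρ)²) = 0.002977·20723.68524·0.8735/(720·0.01600)
= 4.67725

Final: 4.67725


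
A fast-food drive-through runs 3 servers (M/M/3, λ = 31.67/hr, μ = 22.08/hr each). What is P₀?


a = λ/μ = 31.67/22.08 = 1.4343; ρ = a/c = 0.4781
Σ_{k=0}^{2} a^k/k! (terms k=0..2) = 1.00000 + 1.43433 + 1.02865 = 3.46298
Tail: a^3/(3!(1−ρ)) = 2.95085/(6·0.5219) = 0.94236
P₀ = 1/(3.46298 + 0.94236) = 1/4.40534 = 0.226997

Final: 0.226997


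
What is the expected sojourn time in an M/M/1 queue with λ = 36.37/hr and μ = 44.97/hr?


W = 1/(μ−λ) = 1/(44.97 − 36.37) = 1/8.60 = 0.1163 hr

Final: 0.1163 hr


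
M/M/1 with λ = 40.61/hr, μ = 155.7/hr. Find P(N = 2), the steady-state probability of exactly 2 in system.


ρ = 40.61/155.7 = 0.2608
P_n = (1−ρ)·ρ^n = (1 − 0.2608)·0.2608^2 = 0.7392·0.068028 = 0.050285

Final: 0.050285


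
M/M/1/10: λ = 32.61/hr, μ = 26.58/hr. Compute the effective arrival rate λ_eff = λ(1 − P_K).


ρ = 1.2269; P_K = (1−ρ)ρ^10/(1−ρ^11) = 0.206721
λ_eff = λ(1 − P_K) = 32.61·(1 − 0.206721) = 32.61·0.793279 = 25.8688 /hr

Final: 25.8688 /hr


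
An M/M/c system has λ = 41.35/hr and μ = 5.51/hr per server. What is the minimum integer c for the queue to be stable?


Stability requires cμ > λ ⇔ c > λ/μ.
λ/μ = 41.35/5.51 = 7.5045
Minimum integer c = ⌊7.5045⌋ + 1 = 8
Check: 8·5.51 = 44.08 > 41.35, while 7·5.51 = 38.57 ≤ 41.35

Final: 8 servers


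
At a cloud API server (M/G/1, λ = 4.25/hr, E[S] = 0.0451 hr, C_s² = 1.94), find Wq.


ρ = λ·E[S] = 4.25·0.0451 = 0.1917
E[S²] = E[S]²(1+C_s²) = 0.0451²·(1+1.94) = 0.005980
Wq = λ·E[S²]/(2(1−ρ)) = 4.25·0.005980/(2·0.8083) = 0.01572 hr

Final: 0.01572 hr


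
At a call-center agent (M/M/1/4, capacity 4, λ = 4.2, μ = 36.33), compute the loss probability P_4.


ρ = λ/μ = 4.2/36.33 = 0.1156
P_K = (1−ρ)ρ^K/(1−ρ^(K+1)) = (0.8844·0.0001786)/(1 − 0.00002065)
= 0.0001580/0.999979 = 0.0001580

Final: 0.0001580


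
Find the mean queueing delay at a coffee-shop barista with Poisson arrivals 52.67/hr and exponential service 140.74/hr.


ρ = 52.67/140.74 = 0.3742
Wq = ρ/(μ−λ) = 0.3742/(140.74 − 52.67) = 0.3742/88.07 = 0.004249 hr

Final: 0.004249 hr


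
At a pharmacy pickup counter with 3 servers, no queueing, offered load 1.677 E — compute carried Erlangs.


B(3,1.677) = 0.161432 (Erlang-B)
Carried load = a(1 − B) = 1.677·(1 − 0.161432) = 1.677·0.838568 = 1.4063 E

Final: 1.4063 Erlangs


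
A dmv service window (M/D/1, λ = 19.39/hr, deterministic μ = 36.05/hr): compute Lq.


ρ = 19.39/36.05 = 0.5379
M/D/1: Lq = ρ²/(2(1−ρ)) = 0.2893/(2·0.4621) = 0.31300

Final: 0.31300


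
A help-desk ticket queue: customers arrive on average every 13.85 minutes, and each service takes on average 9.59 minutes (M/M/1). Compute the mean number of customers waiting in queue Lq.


λ = 60/13.85 = 4.3321 /hr
μ = 60/9.59 = 6.2565 /hr
ρ = λ/μ = 4.3321/6.2565 = 0.6924
Lq = ρ²/(1−ρ) = 0.4794/0.3076 = 1.5588

Final: 1.5588


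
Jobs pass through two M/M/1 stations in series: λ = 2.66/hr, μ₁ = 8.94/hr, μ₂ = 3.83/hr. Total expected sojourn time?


Each node sees arrival rate λ = 2.66/hr (tandem ⇒ throughput preserved).
W₁ = 1/(μ₁−λ) = 1/(8.94−2.66) = 0.15924 hr
W₂ = 1/(μ₂−λ) = 1/(3.83−2.66) = 0.85470 hr
W_total = W₁ + W₂ = 0.15924 + 0.85470 = 1.01394 hr

Final: 1.01394 hr


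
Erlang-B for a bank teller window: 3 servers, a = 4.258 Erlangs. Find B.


B(c,a) = (a^c/c!) / Σ_{k=0}^{c} a^k/k!
a^3/3! = 12.866657
Σ terms (k=0..3): 1.00000 + 4.25800 + 9.06528 + 12.86666 = 27.189939
B = 12.866657/27.189939 = 0.473214

Final: 0.473214


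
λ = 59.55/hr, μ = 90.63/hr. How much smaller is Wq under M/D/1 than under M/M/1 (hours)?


ρ = 59.55/90.63 = 0.6571
Wq(M/M/1) = ρ/(μ−λ) = 0.6571/31.08 = 0.02114 hr
Wq(M/D/1) = ρ/(2(μ−λ)) = 0.01057 hr
Savings = 0.02114 − 0.01057 = 0.01057 hr

Final: 0.01057 hr


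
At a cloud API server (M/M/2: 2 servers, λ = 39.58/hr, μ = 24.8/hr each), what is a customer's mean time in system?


a = 1.5960; ρ = 0.7980; P₀ = 0.112357
Lq = P₀·a^c·ρ/(c!(1−ρ)²) = 2.79795
Wq = Lq/λ = 2.79795/39.58 = 0.07069 hr
W = Wq + 1/μ = 0.07069 + 0.04032 = 0.11101 hr

Final: 0.11101 hr


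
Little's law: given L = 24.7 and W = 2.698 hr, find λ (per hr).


λ = L/W = 24.7/2.698 = 9.1549 /hr

Final: 9.1549 /hr


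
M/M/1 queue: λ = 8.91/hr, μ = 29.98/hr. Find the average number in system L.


ρ = λ/μ = 8.91/29.98 = 0.2972
L = ρ/(1−ρ) = 0.2972/(1 − 0.2972) = 0.2972/0.7028 = 0.4229

Final: 0.4229


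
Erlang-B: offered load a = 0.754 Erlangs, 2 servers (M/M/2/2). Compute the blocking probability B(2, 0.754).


B(c,a) = (a^c/c!) / Σ_{k=0}^{c} a^k/k!
a^2/2! = 0.284258
Σ terms (k=0..2): 1.00000 + 0.75400 + 0.28426 = 2.038258
B = 0.284258/2.038258 = 0.139461

Final: 0.139461


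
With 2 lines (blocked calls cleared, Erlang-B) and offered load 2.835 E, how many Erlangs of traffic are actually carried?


B(2,2.835) = 0.511690 (Erlang-B)
Carried load = a(1 − B) = 2.835·(1 − 0.511690) = 2.835·0.488310 = 1.3844 E

Final: 1.3844 Erlangs


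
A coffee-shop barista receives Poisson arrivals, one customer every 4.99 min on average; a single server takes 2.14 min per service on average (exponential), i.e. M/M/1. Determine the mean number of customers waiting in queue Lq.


λ = 60/4.99 = 12.0240 /hr
μ = 60/2.14 = 28.0374 /hr
ρ = λ/μ = 12.0240/28.0374 = 0.4289
Lq = ρ²/(1−ρ) = 0.1839/0.5711 = 0.3220

Final: 0.3220


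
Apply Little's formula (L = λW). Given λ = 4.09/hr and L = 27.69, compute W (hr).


W = L/λ = 27.69/4.09 = 6.7702 hr

Final: 6.7702 hr


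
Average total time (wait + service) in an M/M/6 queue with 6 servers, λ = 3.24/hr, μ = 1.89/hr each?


a = 1.7143; ρ = 0.2857; P₀ = 0.179989
Lq = P₀·a^c·ρ/(c!(1−ρ)²) = 0.003553
Wq = Lq/λ = 0.003553/3.24 = 0.001097 hr
W = Wq + 1/μ = 0.001097 + 0.52910 = 0.53020 hr

Final: 0.53020 hr


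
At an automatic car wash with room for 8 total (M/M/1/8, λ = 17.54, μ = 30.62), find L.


ρ = 17.54/30.62 = 0.5728
L = ρ[1 − (K+1)ρ^K + Kρ^(K+1)] / [(1−ρ)(1−ρ^(K+1))]
Numerator: 0.5728·(1 − 9·0.011593 + 8·0.006641) = 0.543493
Denominator: (0.4272)·(0.993359) = 0.424335
L = 0.543493/0.424335 = 1.2808

Final: 1.2808


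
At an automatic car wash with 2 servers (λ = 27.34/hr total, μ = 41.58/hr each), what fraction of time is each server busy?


ρ = λ/(cμ) = 27.34/(2·41.58) = 27.34/83.16 = 0.3288

Final: 0.3288


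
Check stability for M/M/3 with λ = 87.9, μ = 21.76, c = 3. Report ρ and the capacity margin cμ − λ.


Total capacity cμ = 3·21.76 = 65.28/hr
ρ = λ/(cμ) = 87.9/65.28 = 1.3465
Stable ⇔ ρ < 1: NO
Spare capacity = cμ − λ = 65.28 − 87.9 = -22.62/hr

Final: ρ = 1.3465; unstable; margin = -22.62/hr


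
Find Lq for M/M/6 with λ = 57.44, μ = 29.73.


a = λ/μ = 1.9321; ρ = a/6 = 0.3220
P₀ = 0.144677
Lq = P₀·a^c·ρ / (c!·(1−ρ)²) = 0.144677·52.01363·0.3220/(720·0.45967)
= 0.007322

Final: 0.007322


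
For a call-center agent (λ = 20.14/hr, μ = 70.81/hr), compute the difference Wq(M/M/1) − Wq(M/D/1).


ρ = 20.14/70.81 = 0.2844
Wq(M/M/1) = ρ/(μ−λ) = 0.2844/50.67 = 0.005613 hr
Wq(M/D/1) = ρ/(2(μ−λ)) = 0.002807 hr
Savings = 0.005613 − 0.002807 = 0.002807 hr

Final: 0.002807 hr


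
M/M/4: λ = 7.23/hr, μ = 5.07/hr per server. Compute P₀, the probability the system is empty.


a = λ/μ = 7.23/5.07 = 1.4260; ρ = a/c = 0.3565
Σ_{k=0}^{3} a^k/k! (terms k=0..3) = 1.00000 + 1.42604 + 1.01679 + 0.48333 = 3.92615
Tail: a^4/(4!(1−ρ)) = 4.13544/(24·0.6435) = 0.26777
P₀ = 1/(3.92615 + 0.26777) = 1/4.19392 = 0.238440

Final: 0.238440


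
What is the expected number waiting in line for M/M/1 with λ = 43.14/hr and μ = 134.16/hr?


ρ = 43.14/134.16 = 0.3216
Lq = ρ²/(1−ρ) = 0.1034/0.6784 = 0.1524

Final: 0.1524


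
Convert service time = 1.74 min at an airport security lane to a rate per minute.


μ = 1/(service time) in consistent units.
1 minute = 1 min, so μ = 1/1.74 = 0.5747 per minute

Final: 0.5747 /min


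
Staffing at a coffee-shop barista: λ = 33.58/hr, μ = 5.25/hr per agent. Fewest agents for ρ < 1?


Stability requires cμ > λ ⇔ c > λ/μ.
λ/μ = 33.58/5.25 = 6.3962
Minimum integer c = ⌊6.3962⌋ + 1 = 7
Check: 7·5.25 = 36.75 > 33.58, while 6·5.25 = 31.50 ≤ 33.58

Final: 7 servers


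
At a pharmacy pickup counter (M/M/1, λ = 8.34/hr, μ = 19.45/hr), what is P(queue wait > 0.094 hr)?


ρ = 8.34/19.45 = 0.4288
P(Wq > t) = ρ·e^{−(μ−λ)t} = 0.4288·e^{−1.0443}
= 0.4288·0.351924 = 0.150902

Final: 0.150902


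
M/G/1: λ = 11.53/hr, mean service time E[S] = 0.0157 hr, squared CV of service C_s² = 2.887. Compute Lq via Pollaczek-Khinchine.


ρ = λ·E[S] = 11.53·0.0157 = 0.1810
Lq = ρ²(1+C_s²)/(2(1−ρ)) = 0.03277·(1+2.887)/(2·0.8190)
= 0.03277·3.8870/1.6380 = 0.07776

Final: 0.07776


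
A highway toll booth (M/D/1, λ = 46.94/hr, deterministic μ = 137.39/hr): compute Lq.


ρ = 46.94/137.39 = 0.3417
M/D/1: Lq = ρ²/(2(1−ρ)) = 0.1167/(2·0.6583) = 0.08865

Final: 0.08865


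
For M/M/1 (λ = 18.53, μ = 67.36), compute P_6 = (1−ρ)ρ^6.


ρ = 18.53/67.36 = 0.2751
P_n = (1−ρ)·ρ^n = (1 − 0.2751)·0.2751^6 = 0.7249·0.0004334 = 0.0003141

Final: 0.0003141


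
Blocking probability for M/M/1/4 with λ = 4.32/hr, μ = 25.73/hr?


ρ = λ/μ = 4.32/25.73 = 0.1679
P_K = (1−ρ)ρ^K/(1−ρ^(K+1)) = (0.8321·0.0007946)/(1 − 0.0001334)
= 0.0006612/0.999867 = 0.0006613

Final: 0.0006613


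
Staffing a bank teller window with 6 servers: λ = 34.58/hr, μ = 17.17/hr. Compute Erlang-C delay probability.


a = λ/μ = 2.0140; ρ = a/6 = 0.3357
P₀ = 0.133251 (from M/M/c formula)
C(c,a) = [a^c/(c!(1−ρ))]·P₀ = [66.73108/(720·0.6643)]·0.133251
= 0.13951·0.133251 = 0.018590

Final: 0.018590


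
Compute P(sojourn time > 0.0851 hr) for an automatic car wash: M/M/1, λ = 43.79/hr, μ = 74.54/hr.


W ~ Exponential(μ−λ) for M/M/1.
μ − λ = 74.54 − 43.79 = 30.7500
P(W > t) = e^{−(μ−λ)t} = e^{−2.6168} = 0.073034

Final: 0.073034


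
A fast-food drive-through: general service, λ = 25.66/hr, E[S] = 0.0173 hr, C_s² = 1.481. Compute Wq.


ρ = λ·E[S] = 25.66·0.0173 = 0.4439
E[S²] = E[S]²(1+C_s²) = 0.0173²·(1+1.481) = 0.0007425
Wq = λ·E[S²]/(2(1−ρ)) = 25.66·0.0007425/(2·0.5561) = 0.01713 hr

Final: 0.01713 hr


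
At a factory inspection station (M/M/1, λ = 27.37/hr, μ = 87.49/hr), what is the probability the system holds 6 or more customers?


ρ = 27.37/87.49 = 0.3128
P(N ≥ n) = ρ^n = 0.3128^6 = 0.0009373

Final: 0.0009373


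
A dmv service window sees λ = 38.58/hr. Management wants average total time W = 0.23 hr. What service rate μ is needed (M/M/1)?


W = 1/(μ−λ) ⇒ μ − λ = 1/W = 1/0.23 = 4.3478
μ = λ + 1/W = 38.58 + 4.3478 = 42.9278 per hr

Final: 42.9278 /hr


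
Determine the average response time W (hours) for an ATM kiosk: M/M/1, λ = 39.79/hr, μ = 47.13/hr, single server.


W = 1/(μ−λ) = 1/(47.13 − 39.79) = 1/7.34 = 0.1362 hr

Final: 0.1362 hr


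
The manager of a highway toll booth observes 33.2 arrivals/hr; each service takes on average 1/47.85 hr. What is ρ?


ρ = λ/μ = 33.2/47.85 = 0.6938

Final: 0.6938


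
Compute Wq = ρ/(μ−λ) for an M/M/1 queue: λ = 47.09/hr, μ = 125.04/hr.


ρ = 47.09/125.04 = 0.3766
Wq = ρ/(μ−λ) = 0.3766/(125.04 − 47.09) = 0.3766/77.95 = 0.004831 hr

Final: 0.004831 hr


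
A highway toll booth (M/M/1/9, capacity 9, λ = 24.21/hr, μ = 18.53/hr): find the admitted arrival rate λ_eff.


ρ = 1.3065; P_K = (1−ρ)ρ^9/(1−ρ^10) = 0.252000
λ_eff = λ(1 − P_K) = 24.21·(1 − 0.252000) = 24.21·0.748000 = 18.1091 /hr

Final: 18.1091 /hr


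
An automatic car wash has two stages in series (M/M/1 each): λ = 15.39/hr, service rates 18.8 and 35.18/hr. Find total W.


Each node sees arrival rate λ = 15.39/hr (tandem ⇒ throughput preserved).
W₁ = 1/(μ₁−λ) = 1/(18.8−15.39) = 0.29326 hr
W₂ = 1/(μ₂−λ) = 1/(35.18−15.39) = 0.05053 hr
W_total = W₁ + W₂ = 0.29326 + 0.05053 = 0.34379 hr

Final: 0.34379 hr


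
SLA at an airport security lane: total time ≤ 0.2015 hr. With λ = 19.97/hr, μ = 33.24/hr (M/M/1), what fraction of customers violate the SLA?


W ~ Exponential(μ−λ) for M/M/1.
μ − λ = 33.24 − 19.97 = 13.2700
P(W > t) = e^{−(μ−λ)t} = e^{−2.6739} = 0.068982

Final: 0.068982


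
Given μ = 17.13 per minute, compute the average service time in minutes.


Mean service time = 1/μ = 1/17.13 minute = 0.05838 minute
In minutes: 0.05838 × 1 = 0.05838 min

Final: 0.05838 min


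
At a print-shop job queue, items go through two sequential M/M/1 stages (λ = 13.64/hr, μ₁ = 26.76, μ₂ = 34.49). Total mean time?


Each node sees arrival rate λ = 13.64/hr (tandem ⇒ throughput preserved).
W₁ = 1/(μ₁−λ) = 1/(26.76−13.64) = 0.07622 hr
W₂ = 1/(μ₂−λ) = 1/(34.49−13.64) = 0.04796 hr
W_total = W₁ + W₂ = 0.07622 + 0.04796 = 0.12418 hr

Final: 0.12418 hr


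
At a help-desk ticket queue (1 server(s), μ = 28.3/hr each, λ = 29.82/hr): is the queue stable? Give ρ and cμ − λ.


Total capacity cμ = 1·28.3 = 28.30/hr
ρ = λ/(cμ) = 29.82/28.30 = 1.0537
Stable ⇔ ρ < 1: NO
Spare capacity = cμ − λ = 28.30 − 29.82 = -1.52/hr

Final: ρ = 1.0537; unstable; margin = -1.52/hr


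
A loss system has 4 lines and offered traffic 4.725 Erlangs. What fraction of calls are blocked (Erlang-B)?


B(c,a) = (a^c/c!) / Σ_{k=0}^{c} a^k/k!
a^4/4! = 20.768064
Σ terms (k=0..4): 1.00000 + 4.72500 + 11.16281 + 17.58143 + 20.76806 = 55.237306
B = 20.768064/55.237306 = 0.375979

Final: 0.375979


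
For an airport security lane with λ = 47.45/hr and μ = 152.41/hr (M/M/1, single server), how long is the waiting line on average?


ρ = 47.45/152.41 = 0.3113
Lq = ρ²/(1−ρ) = 0.09693/0.6887 = 0.1407

Final: 0.1407


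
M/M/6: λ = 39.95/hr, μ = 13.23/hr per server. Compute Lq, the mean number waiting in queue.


a = λ/μ = 3.0197; ρ = a/6 = 0.5033
P₀ = 0.047975
Lq = P₀·a^c·ρ / (c!·(1−ρ)²) = 0.047975·758.12643·0.5033/(720·0.24674)
= 0.10304

Final: 0.10304


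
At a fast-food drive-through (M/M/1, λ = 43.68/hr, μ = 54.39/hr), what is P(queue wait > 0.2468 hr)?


ρ = 43.68/54.39 = 0.8031
P(Wq > t) = ρ·e^{−(μ−λ)t} = 0.8031·e^{−2.6432}
= 0.8031·0.071131 = 0.057125

Final: 0.057125


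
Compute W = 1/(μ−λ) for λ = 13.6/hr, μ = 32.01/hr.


W = 1/(μ−λ) = 1/(32.01 − 13.6) = 1/18.41 = 0.05432 hr

Final: 0.05432 hr


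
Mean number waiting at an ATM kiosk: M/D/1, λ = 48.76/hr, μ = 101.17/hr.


ρ = 48.76/101.17 = 0.4820
M/D/1: Lq = ρ²/(2(1−ρ)) = 0.2323/(2·0.5180) = 0.22420

Final: 0.22420


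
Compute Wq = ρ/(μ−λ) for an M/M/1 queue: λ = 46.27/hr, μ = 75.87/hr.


ρ = 46.27/75.87 = 0.6099
Wq = ρ/(μ−λ) = 0.6099/(75.87 − 46.27) = 0.6099/29.60 = 0.02060 hr

Final: 0.02060 hr


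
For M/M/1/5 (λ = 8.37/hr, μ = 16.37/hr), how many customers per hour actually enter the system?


ρ = 0.5113; P_K = (1−ρ)ρ^5/(1−ρ^6) = 0.017388
λ_eff = λ(1 − P_K) = 8.37·(1 − 0.017388) = 8.37·0.982612 = 8.2245 /hr

Final: 8.2245 /hr


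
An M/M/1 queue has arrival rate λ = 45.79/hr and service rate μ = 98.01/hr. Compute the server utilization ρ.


ρ = λ/μ = 45.79/98.01 = 0.4672

Final: 0.4672


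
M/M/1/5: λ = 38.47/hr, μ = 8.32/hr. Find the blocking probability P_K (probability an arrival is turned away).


ρ = λ/μ = 38.47/8.32 = 4.6238
P_K = (1−ρ)ρ^K/(1−ρ^(K+1)) = (-3.6238·2113.461301)/(1 − 9772.218301)
= -7658.757000/-9771.218301 = 0.783808

Final: 0.783808


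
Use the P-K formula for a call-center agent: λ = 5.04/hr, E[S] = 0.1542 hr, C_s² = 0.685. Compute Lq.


ρ = λ·E[S] = 5.04·0.1542 = 0.7772
Lq = ρ²(1+C_s²)/(2(1−ρ)) = 0.6040·(1+0.685)/(2·0.2228)
= 0.6040·1.6850/0.4457 = 2.28361

Final: 2.28361


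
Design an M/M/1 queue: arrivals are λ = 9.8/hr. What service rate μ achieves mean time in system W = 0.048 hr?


W = 1/(μ−λ) ⇒ μ − λ = 1/W = 1/0.048 = 20.8333
μ = λ + 1/W = 9.8 + 20.8333 = 30.6333 per hr

Final: 30.6333 /hr


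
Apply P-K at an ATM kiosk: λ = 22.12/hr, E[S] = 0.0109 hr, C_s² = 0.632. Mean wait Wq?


ρ = λ·E[S] = 22.12·0.0109 = 0.2411
E[S²] = E[S]²(1+C_s²) = 0.0109²·(1+0.632) = 0.0001939
Wq = λ·E[S²]/(2(1−ρ)) = 22.12·0.0001939/(2·0.7589) = 0.002826 hr

Final: 0.002826 hr


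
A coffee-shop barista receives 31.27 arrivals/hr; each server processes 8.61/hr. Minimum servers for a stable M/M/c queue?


Stability requires cμ > λ ⇔ c > λ/μ.
λ/μ = 31.27/8.61 = 3.6318
Minimum integer c = ⌊3.6318⌋ + 1 = 4
Check: 4·8.61 = 34.44 > 31.27, while 3·8.61 = 25.83 ≤ 31.27

Final: 4 servers


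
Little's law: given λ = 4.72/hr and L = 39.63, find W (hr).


W = L/λ = 39.63/4.72 = 8.3962 hr

Final: 8.3962 hr


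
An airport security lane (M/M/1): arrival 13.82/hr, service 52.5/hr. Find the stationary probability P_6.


ρ = 13.82/52.5 = 0.2632
P_n = (1−ρ)·ρ^n = (1 − 0.2632)·0.2632^6 = 0.7368·0.0003327 = 0.0002451

Final: 0.0002451


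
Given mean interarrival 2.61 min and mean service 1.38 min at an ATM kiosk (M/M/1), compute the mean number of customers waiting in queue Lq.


λ = 60/2.61 = 22.9885 /hr
μ = 60/1.38 = 43.4783 /hr
ρ = λ/μ = 22.9885/43.4783 = 0.5287
Lq = ρ²/(1−ρ) = 0.2796/0.4713 = 0.5932

Final: 0.5932


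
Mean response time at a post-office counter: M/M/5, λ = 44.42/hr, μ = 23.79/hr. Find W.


a = 1.8672; ρ = 0.3734; P₀ = 0.153762
Lq = P₀·a^c·ρ/(c!(1−ρ)²) = 0.02766
Wq = Lq/λ = 0.02766/44.42 = 0.0006227 hr
W = Wq + 1/μ = 0.0006227 + 0.04203 = 0.04266 hr

Final: 0.04266 hr


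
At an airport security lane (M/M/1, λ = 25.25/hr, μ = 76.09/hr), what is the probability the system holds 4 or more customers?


ρ = 25.25/76.09 = 0.3318
P(N ≥ n) = ρ^n = 0.3318^4 = 0.012126

Final: 0.012126


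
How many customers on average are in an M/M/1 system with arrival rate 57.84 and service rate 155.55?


ρ = λ/μ = 57.84/155.55 = 0.3718
L = ρ/(1−ρ) = 0.3718/(1 − 0.3718) = 0.3718/0.6282 = 0.5920

Final: 0.5920


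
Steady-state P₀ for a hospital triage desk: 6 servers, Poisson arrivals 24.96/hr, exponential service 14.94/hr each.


a = λ/μ = 24.96/14.94 = 1.6707; ρ = a/c = 0.2784
Σ_{k=0}^{5} a^k/k! (terms k=0..5) = 1.00000 + 1.67068 + 1.39559 + 0.77720 + 0.32461 + 0.10846 = 5.27655
Tail: a^6/(6!(1−ρ)) = 21.74522/(720·0.7216) = 0.04186
P₀ = 1/(5.27655 + 0.04186) = 1/5.31840 = 0.188026

Final: 0.188026


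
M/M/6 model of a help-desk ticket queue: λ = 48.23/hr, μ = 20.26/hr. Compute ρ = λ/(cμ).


ρ = λ/(cμ) = 48.23/(6·20.26) = 48.23/121.56 = 0.3968

Final: 0.3968


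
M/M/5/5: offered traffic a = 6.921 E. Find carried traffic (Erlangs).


B(5,6.921) = 0.420024 (Erlang-B)
Carried load = a(1 − B) = 6.921·(1 − 0.420024) = 6.921·0.579976 = 4.0140 E

Final: 4.0140 Erlangs


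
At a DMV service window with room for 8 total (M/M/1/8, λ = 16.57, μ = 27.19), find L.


ρ = 16.57/27.19 = 0.6094
L = ρ[1 − (K+1)ρ^K + Kρ^(K+1)] / [(1−ρ)(1−ρ^(K+1))]
Numerator: 0.6094·(1 − 9·0.019024 + 8·0.011594) = 0.561595
Denominator: (0.3906)·(0.988406) = 0.386056
L = 0.561595/0.386056 = 1.4547

Final: 1.4547


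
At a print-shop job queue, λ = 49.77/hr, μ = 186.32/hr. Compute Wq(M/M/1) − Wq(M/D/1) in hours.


ρ = 49.77/186.32 = 0.2671
Wq(M/M/1) = ρ/(μ−λ) = 0.2671/136.55 = 0.001956 hr
Wq(M/D/1) = ρ/(2(μ−λ)) = 0.0009781 hr
Savings = 0.001956 − 0.0009781 = 0.0009781 hr

Final: 0.0009781 hr


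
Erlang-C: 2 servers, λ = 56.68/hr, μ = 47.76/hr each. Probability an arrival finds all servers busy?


a = λ/μ = 1.1868; ρ = a/2 = 0.5934
P₀ = 0.255191 (from M/M/c formula)
C(c,a) = [a^c/(c!(1−ρ))]·P₀ = [1.40842/(2·0.4066)]·0.255191
= 1.73187·0.255191 = 0.441958

Final: 0.441958


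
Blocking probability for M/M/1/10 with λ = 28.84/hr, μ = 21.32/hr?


ρ = λ/μ = 28.84/21.32 = 1.3527
P_K = (1−ρ)ρ^K/(1−ρ^(K+1)) = (-0.3527·20.515427)/(1 − 27.751637)
= -7.236211/-26.751637 = 0.270496

Final: 0.270496


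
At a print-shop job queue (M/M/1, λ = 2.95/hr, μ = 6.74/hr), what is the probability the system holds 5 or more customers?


ρ = 2.95/6.74 = 0.4377
P(N ≥ n) = ρ^n = 0.4377^5 = 0.016062

Final: 0.016062


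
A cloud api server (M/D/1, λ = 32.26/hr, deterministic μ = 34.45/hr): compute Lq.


ρ = 32.26/34.45 = 0.9364
M/D/1: Lq = ρ²/(2(1−ρ)) = 0.8769/(2·0.06357) = 6.89708

Final: 6.89708
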